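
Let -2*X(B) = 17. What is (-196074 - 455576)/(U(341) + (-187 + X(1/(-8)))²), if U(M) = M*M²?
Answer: -521320/31752033 ≈ -0.016418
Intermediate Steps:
X(B) = -17/2 (X(B) = -½*17 = -17/2)
U(M) = M³
(-196074 - 455576)/(U(341) + (-187 + X(1/(-8)))²) = (-196074 - 455576)/(341³ + (-187 - 17/2)²) = -651650/(39651821 + (-391/2)²) = -651650/(39651821 + 152881/4) = -651650/158760165/4 = -651650*4/158760165 = -521320/31752033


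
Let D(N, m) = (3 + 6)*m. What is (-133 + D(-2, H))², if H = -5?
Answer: 31684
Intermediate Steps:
D(N, m) = 9*m
(-133 + D(-2, H))² = (-133 + 9*(-5))² = (-133 - 45)² = (-178)² = 31684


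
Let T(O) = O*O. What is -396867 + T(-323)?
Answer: -292538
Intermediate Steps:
T(O) = O²
-396867 + T(-323) = -396867 + (-323)² = -396867 + 104329 = -292538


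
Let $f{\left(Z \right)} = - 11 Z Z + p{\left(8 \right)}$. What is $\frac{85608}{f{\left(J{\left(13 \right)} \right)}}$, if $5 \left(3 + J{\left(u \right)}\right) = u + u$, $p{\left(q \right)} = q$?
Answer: $- \frac{24600}{13} \approx -1892.3$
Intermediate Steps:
$J{\left(u \right)} = -3 + \frac{2 u}{5}$ ($J{\left(u \right)} = -3 + \frac{u + u}{5} = -3 + \frac{2 u}{5}$)
$f{\left(Z \right)} = 8 - 11 Z^{2}$ ($f{\left(Z \right)} = - 11 Z Z + 8 = - 11 Z^{2} + 8 = 8 - 11 Z^{2}$)
$\frac{85608}{f{\left(J{\left(13 \right)} \right)}} = \frac{85608}{8 - 11 \left(-3 + \frac{2}{5} \cdot 13\right)^{2}} = \frac{85608}{8 - 11 \left(-3 + \frac{26}{5}\right)^{2}} = \frac{85608}{8 - 11 \left(\frac{11}{5}\right)^{2}} = \frac{85608}{8 - \frac{1331}{25}} = \frac{85608}{- \frac{1131}{25}} = 85608 \left(- \frac{25}{1131}\right) = - \frac{24600}{13}$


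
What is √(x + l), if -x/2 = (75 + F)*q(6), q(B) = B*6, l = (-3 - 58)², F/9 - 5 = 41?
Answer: 37*I*√23 ≈ 177.45*I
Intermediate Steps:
F = 414 (F = 45 + 9*41 = 45 + 369 = 414)
l = 3721 (l = (-61)² = 3721)
q(B) = 6*B
x = -35208 (x = -2*(75 + 414)*6*6 = -978*36 = -2*17604 = -35208)
√(x + l) = √(-35208 + 3721) = √(-31487) = 37*I*√23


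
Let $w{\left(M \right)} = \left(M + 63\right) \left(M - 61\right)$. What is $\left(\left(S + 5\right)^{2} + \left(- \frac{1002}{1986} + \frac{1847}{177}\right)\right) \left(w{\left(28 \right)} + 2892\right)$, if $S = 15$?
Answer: $- \frac{888614126}{19529} \approx -45502.0$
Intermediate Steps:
$w{\left(M \right)} = \left(-61 + M\right) \left(63 + M\right)$ ($w{\left(M \right)} = \left(63 + M\right) \left(-61 + M\right) = \left(-61 + M\right) \left(63 + M\right)$)
$\left(\left(S + 5\right)^{2} + \left(- \frac{1002}{1986} + \frac{1847}{177}\right)\right) \left(w{\left(28 \right)} + 2892\right) = \left(\left(15 + 5\right)^{2} + \left(- \frac{1002}{1986} + \frac{1847}{177}\right)\right) \left(\left(-3843 + 28^{2} + 2 \cdot 28\right) + 2892\right) = \left(20^{2} + \left(\left(-1002\right) \frac{1}{1986} + 1847 \cdot \frac{1}{177}\right)\right) \left(\left(-3843 + 784 + 56\right) + 2892\right) = \left(400 + \left(- \frac{167}{331} + \frac{1847}{177}\right)\right) \left(-3003 + 2892\right) = \left(400 + \frac{581798}{58587}\right) \left(-111\right) = \frac{24016598}{58587} \left(-111\right) = - \frac{888614126}{19529}$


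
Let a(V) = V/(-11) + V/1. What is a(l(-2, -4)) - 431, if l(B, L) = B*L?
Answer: -4661/11 ≈ -423.73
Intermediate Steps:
a(V) = 10*V/11 (a(V) = V*(-1/11) + V*1 = -V/11 + V = 10*V/11)
a(l(-2, -4)) - 431 = 10*(-2*(-4))/11 - 431 = (10/11)*8 - 431 = 80/11 - 431 = -4661/11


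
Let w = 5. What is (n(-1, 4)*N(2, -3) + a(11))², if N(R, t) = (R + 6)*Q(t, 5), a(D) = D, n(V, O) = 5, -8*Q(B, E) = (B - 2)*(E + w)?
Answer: 68121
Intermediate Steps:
Q(B, E) = -(-2 + B)*(5 + E)/8 (Q(B, E) = -(B - 2)*(E + 5)/8 = -(-2 + B)*(5 + E)/8)
N(R, t) = (6 + R)*(5/2 - 5*t/4) (N(R, t) = (R + 6)*(5/4 - 5*t/8 + (¼)*5 - ⅛*t*5) = (6 + R)*(5/4 - 5*t/8 + 5/4 - 5*t/8) = (6 + R)*(5/2 - 5*t/4))
(n(-1, 4)*N(2, -3) + a(11))² = (5*(-5*(-2 - 3)*(6 + 2)/4) + 11)² = (5*(-5/4*(-5)*8) + 11)² = (5*50 + 11)² = (250 + 11)² = 261² = 68121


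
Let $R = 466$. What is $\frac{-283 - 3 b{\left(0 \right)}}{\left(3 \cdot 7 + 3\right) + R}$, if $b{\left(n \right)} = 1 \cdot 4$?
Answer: $- \frac{59}{98} \approx -0.60204$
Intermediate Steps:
$b{\left(n \right)} = 4$
$\frac{-283 - 3 b{\left(0 \right)}}{\left(3 \cdot 7 + 3\right) + R} = \frac{-283 + \left(0 - 12\right)}{\left(3 \cdot 7 + 3\right) + 466} = \frac{-283 + \left(0 - 12\right)}{\left(21 + 3\right) + 466} = \frac{-283 - 12}{24 + 466} = - \frac{295}{490} = \left(-295\right) \frac{1}{490} = - \frac{59}{98}$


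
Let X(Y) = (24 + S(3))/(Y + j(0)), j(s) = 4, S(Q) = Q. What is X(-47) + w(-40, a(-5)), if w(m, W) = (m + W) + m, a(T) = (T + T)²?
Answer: 833/43 ≈ 19.372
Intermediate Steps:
X(Y) = 27/(4 + Y) (X(Y) = (24 + 3)/(Y + 4) = 27/(4 + Y))
a(T) = 4*T² (a(T) = (2*T)² = 4*T²)
w(m, W) = W + 2*m (w(m, W) = (W + m) + m = W + 2*m)
X(-47) + w(-40, a(-5)) = 27/(4 - 47) + (4*(-5)² + 2*(-40)) = 27/(-43) + (4*25 - 80) = 27*(-1/43) + (100 - 80) = -27/43 + 20 = 833/43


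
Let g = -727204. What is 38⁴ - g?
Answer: 2812340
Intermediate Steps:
38⁴ - g = 38⁴ - 1*(-727204) = 2085136 + 727204 = 2812340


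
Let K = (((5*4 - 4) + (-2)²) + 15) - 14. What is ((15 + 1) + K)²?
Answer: 1369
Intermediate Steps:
K = 21 (K = (((20 - 4) + 4) + 15) - 14 = ((16 + 4) + 15) - 14 = (20 + 15) - 14 = 35 - 14 = 21)
((15 + 1) + K)² = ((15 + 1) + 21)² = (16 + 21)² = 37² = 1369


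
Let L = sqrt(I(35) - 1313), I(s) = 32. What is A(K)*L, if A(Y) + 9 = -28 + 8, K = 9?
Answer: -29*I*sqrt(1281) ≈ -1037.9*I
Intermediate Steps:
A(Y) = -29 (A(Y) = -9 + (-28 + 8) = -9 - 20 = -29)
L = I*sqrt(1281) (L = sqrt(32 - 1313) = sqrt(-1281) = I*sqrt(1281) ≈ 35.791*I)
A(K)*L = -29*I*sqrt(1281)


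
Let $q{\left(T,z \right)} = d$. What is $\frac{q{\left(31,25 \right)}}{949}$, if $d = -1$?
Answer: $- \frac{1}{949} \approx -0.0010537$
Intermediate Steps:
$q{\left(T,z \right)} = -1$
$\frac{q{\left(31,25 \right)}}{949} = - \frac{1}{949}$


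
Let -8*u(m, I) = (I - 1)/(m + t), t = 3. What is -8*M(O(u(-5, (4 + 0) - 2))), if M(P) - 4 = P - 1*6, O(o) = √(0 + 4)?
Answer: 0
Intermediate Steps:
u(m, I) = -(-1 + I)/(8*(3 + m)) (u(m, I) = -(I - 1)/(8*(m + 3)) = -(-1 + I)/(8*(3 + m)))
O(o) = 2 (O(o) = √4 = 2)
M(P) = -2 + P (M(P) = 4 + (P - 1*6) = 4 + (P - 6) = 4 + (-6 + P) = -2 + P)
-8*M(O(u(-5, (4 + 0) - 2))) = -8*(-2 + 2) = -8*0 = 0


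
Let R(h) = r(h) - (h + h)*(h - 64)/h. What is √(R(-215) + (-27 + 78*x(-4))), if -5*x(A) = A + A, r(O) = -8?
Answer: √16195/5 ≈ 25.452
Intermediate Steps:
x(A) = -2*A/5 (x(A) = -(A + A)/5 = -2*A/5)
R(h) = 120 - 2*h (R(h) = -8 - (h + h)*(h - 64)/h = -8 - (2*h)*(-64 + h)/h = -8 - 2*h*(-64 + h)/h = -8 - (-128 + 2*h) = -8 + (128 - 2*h) = 120 - 2*h)
√(R(-215) + (-27 + 78*x(-4))) = √((120 - 2*(-215)) + (-27 + 78*(-⅖*(-4)))) = √((120 + 430) + (-27 + 78*(8/5))) = √(550 + (-27 + 624/5)) = √(550 + 489/5) = √(3239/5) = √16195/5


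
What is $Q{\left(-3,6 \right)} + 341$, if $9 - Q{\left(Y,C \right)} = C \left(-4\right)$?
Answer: $374$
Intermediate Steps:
$Q{\left(Y,C \right)} = 9 + 4 C$ ($Q{\left(Y,C \right)} = 9 - C \left(-4\right) = 9 - - 4 C = 9 + 4 C$)
$Q{\left(-3,6 \right)} + 341 = \left(9 + 4 \cdot 6\right) + 341 = \left(9 + 24\right) + 341 = 33 + 341 = 374$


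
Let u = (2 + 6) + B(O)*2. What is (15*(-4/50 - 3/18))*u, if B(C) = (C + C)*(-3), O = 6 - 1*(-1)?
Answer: 1406/5 ≈ 281.20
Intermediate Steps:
O = 7 (O = 6 + 1 = 7)
B(C) = -6*C (B(C) = (2*C)*(-3) = -6*C)
u = -76 (u = (2 + 6) - 6*7*2 = 8 - 42*2 = 8 - 84 = -76)
(15*(-4/50 - 3/18))*u = (15*(-4/50 - 3/18))*(-76) = (15*(-4*1/50 - 3*1/18))*(-76) = (15*(-2/25 - 1/6))*(-76) = (15*(-37/150))*(-76) = -37/10*(-76) = 1406/5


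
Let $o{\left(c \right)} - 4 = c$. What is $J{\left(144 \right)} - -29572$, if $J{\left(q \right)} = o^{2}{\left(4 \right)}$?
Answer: $29636$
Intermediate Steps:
$o{\left(c \right)} = 4 + c$
$J{\left(q \right)} = 64$ ($J{\left(q \right)} = \left(4 + 4\right)^{2} = 8^{2} = 64$)
$J{\left(144 \right)} - -29572 = 64 - -29572 = 64 + 29572 = 29636$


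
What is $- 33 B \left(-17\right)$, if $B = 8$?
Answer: $4488$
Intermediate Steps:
$- 33 B \left(-17\right) = \left(-33\right) 8 \left(-17\right) = \left(-264\right) \left(-17\right) = 4488$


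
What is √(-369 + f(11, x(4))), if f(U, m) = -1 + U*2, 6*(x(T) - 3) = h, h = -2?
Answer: 2*I*√87 ≈ 18.655*I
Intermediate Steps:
x(T) = 8/3 (x(T) = 3 + (⅙)*(-2) = 3 - ⅓ = 8/3)
f(U, m) = -1 + 2*U
√(-369 + f(11, x(4))) = √(-369 + (-1 + 2*11)) = √(-369 + (-1 + 22)) = √(-369 + 21) = √(-348) = 2*I*√87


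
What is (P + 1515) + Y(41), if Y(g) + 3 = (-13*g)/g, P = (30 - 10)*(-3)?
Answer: 1439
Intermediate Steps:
P = -60 (P = 20*(-3) = -60)
Y(g) = -16 (Y(g) = -3 + (-13*g)/g = -3 - 13 = -16)
(P + 1515) + Y(41) = (-60 + 1515) - 16 = 1455 - 16 = 1439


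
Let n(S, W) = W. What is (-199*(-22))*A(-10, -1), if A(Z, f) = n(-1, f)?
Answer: -4378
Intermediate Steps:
A(Z, f) = f
(-199*(-22))*A(-10, -1) = -199*(-22)*(-1) = 4378*(-1) = -4378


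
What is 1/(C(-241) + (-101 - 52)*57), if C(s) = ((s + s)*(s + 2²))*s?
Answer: -1/27539115 ≈ -3.6312e-8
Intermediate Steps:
C(s) = 2*s²*(4 + s) (C(s) = ((2*s)*(s + 4))*s = ((2*s)*(4 + s))*s = (2*s*(4 + s))*s = 2*s²*(4 + s))
1/(C(-241) + (-101 - 52)*57) = 1/(2*(-241)²*(4 - 241) + (-101 - 52)*57) = 1/(2*58081*(-237) - 153*57) = 1/(-27530394 - 8721) = 1/(-27539115) = -1/27539115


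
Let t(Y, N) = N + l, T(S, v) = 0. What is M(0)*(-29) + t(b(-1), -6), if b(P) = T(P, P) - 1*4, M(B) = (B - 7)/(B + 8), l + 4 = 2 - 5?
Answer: 99/8 ≈ 12.375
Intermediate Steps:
l = -7 (l = -4 + (2 - 5) = -4 - 3 = -7)
M(B) = (-7 + B)/(8 + B)
b(P) = -4 (b(P) = 0 - 1*4 = 0 - 4 = -4)
t(Y, N) = -7 + N (t(Y, N) = N - 7 = -7 + N)
M(0)*(-29) + t(b(-1), -6) = ((-7 + 0)/(8 + 0))*(-29) + (-7 - 6) = (-7/8)*(-29) - 13 = ((⅛)*(-7))*(-29) - 13 = -7/8*(-29) - 13 = 203/8 - 13 = 99/8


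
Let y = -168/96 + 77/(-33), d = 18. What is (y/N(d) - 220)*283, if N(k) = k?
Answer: -13462027/216 ≈ -62324.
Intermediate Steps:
y = -49/12 (y = -168*1/96 + 77*(-1/33) = -7/4 - 7/3 = -49/12 ≈ -4.0833)
(y/N(d) - 220)*283 = (-49/12/18 - 220)*283 = (-49/12*1/18 - 220)*283 = (-49/216 - 220)*283 = -47569/216*283 = -13462027/216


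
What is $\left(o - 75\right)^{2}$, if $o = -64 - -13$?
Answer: $15876$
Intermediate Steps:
$o = -51$ ($o = -64 + 13 = -51$)
$\left(o - 75\right)^{2} = \left(-51 - 75\right)^{2} = \left(-126\right)^{2} = 15876$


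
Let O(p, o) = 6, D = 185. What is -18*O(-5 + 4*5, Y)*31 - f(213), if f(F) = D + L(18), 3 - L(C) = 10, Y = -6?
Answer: -3526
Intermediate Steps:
L(C) = -7 (L(C) = 3 - 1*10 = 3 - 10 = -7)
f(F) = 178 (f(F) = 185 - 7 = 178)
-18*O(-5 + 4*5, Y)*31 - f(213) = -18*6*31 - 1*178 = -108*31 - 178 = -3348 - 178 = -3526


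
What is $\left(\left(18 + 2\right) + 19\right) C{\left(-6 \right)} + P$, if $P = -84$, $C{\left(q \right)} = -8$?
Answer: $-396$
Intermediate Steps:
$\left(\left(18 + 2\right) + 19\right) C{\left(-6 \right)} + P = \left(\left(18 + 2\right) + 19\right) \left(-8\right) - 84 = \left(20 + 19\right) \left(-8\right) - 84 = 39 \left(-8\right) - 84 = -312 - 84 = -396$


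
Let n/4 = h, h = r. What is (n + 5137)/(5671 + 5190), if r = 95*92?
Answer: 40097/10861 ≈ 3.6918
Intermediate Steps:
r = 8740
h = 8740
n = 34960 (n = 4*8740 = 34960)
(n + 5137)/(5671 + 5190) = (34960 + 5137)/(5671 + 5190) = 40097/10861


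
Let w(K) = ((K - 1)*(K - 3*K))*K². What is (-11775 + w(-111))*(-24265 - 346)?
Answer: 7539853499709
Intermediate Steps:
w(K) = -2*K³*(-1 + K) (w(K) = ((-1 + K)*(-2*K))*K² = (-2*K*(-1 + K))*K² = -2*K³*(-1 + K))
(-11775 + w(-111))*(-24265 - 346) = (-11775 + 2*(-111)³*(1 - 1*(-111)))*(-24265 - 346) = (-11775 + 2*(-1367631)*(1 + 111))*(-24611) = (-11775 + 2*(-1367631)*112)*(-24611) = (-11775 - 306349344)*(-24611) = -306361119*(-24611) = 7539853499709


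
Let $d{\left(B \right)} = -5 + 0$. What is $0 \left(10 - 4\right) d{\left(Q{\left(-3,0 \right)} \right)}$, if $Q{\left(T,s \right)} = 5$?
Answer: $0$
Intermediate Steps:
$d{\left(B \right)} = -5$
$0 \left(10 - 4\right) d{\left(Q{\left(-3,0 \right)} \right)} = 0 \left(10 - 4\right) \left(-5\right) = 0 \cdot 6 \left(-5\right) = 0 \left(-5\right) = 0$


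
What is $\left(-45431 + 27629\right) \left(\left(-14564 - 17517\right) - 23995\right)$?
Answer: $998264952$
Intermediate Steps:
$\left(-45431 + 27629\right) \left(\left(-14564 - 17517\right) - 23995\right) = - 17802 \left(-32081 - 23995\right) = \left(-17802\right) \left(-56076\right) = 998264952$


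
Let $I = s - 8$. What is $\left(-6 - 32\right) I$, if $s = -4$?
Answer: $456$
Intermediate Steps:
$I = -12$ ($I = -4 - 8 = -12$)
$\left(-6 - 32\right) I = \left(-6 - 32\right) \left(-12\right) = \left(-38\right) \left(-12\right) = 456$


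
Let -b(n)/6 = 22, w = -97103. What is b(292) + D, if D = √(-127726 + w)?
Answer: -132 + 3*I*√24981 ≈ -132.0 + 474.16*I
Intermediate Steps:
b(n) = -132 (b(n) = -6*22 = -132)
D = 3*I*√24981 (D = √(-127726 - 97103) = √(-224829) = 3*I*√24981 ≈ 474.16*I)
b(292) + D = -132 + 3*I*√24981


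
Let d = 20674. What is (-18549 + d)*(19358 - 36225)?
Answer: -35842375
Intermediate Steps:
(-18549 + d)*(19358 - 36225) = (-18549 + 20674)*(19358 - 36225) = 2125*(-16867) = -35842375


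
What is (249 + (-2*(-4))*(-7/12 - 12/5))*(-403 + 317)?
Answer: -290422/15 ≈ -19361.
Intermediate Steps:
(249 + (-2*(-4))*(-7/12 - 12/5))*(-403 + 317) = (249 + 8*(-7*1/12 - 12*1/5))*(-86) = (249 + 8*(-7/12 - 12/5))*(-86) = (249 + 8*(-179/60))*(-86) = (249 - 358/15)*(-86) = (3377/15)*(-86) = -290422/15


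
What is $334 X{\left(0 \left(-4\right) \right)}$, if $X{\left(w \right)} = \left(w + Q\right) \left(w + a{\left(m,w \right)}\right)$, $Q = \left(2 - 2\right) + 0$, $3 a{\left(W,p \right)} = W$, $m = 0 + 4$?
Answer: $0$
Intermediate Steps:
$m = 4$
$a{\left(W,p \right)} = \frac{W}{3}$
$Q = 0$ ($Q = 0 + 0 = 0$)
$X{\left(w \right)} = w \left(\frac{4}{3} + w\right)$ ($X{\left(w \right)} = \left(w + 0\right) \left(w + \frac{1}{3} \cdot 4\right) = w \left(w + \frac{4}{3}\right) = w \left(\frac{4}{3} + w\right)$)
$334 X{\left(0 \left(-4\right) \right)} = 334 \frac{0 \left(-4\right) \left(4 + 3 \cdot 0 \left(-4\right)\right)}{3} = 334 \cdot \frac{1}{3} \cdot 0 \left(4 + 3 \cdot 0\right) = 334 \cdot \frac{1}{3} \cdot 0 \left(4 + 0\right) = 334 \cdot \frac{1}{3} \cdot 0 \cdot 4 = 334 \cdot 0 = 0$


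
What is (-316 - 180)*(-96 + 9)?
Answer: 43152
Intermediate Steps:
(-316 - 180)*(-96 + 9) = -496*(-87) = 43152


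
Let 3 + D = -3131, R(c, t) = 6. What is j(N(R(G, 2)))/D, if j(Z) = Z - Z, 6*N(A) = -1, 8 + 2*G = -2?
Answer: 0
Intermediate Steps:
G = -5 (G = -4 + (1/2)*(-2) = -4 - 1 = -5)
N(A) = -1/6 (N(A) = (1/6)*(-1) = -1/6)
D = -3134 (D = -3 - 3131 = -3134)
j(Z) = 0
j(N(R(G, 2)))/D = 0/(-3134) = 0*(-1/3134) = 0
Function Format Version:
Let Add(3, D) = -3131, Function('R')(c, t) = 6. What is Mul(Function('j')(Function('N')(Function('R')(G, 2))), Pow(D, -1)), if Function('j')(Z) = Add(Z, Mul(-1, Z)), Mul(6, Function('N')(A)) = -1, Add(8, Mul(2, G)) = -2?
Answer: 0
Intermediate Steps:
G = -5 (G = Add(-4, Mul(Rational(1, 2), -2)) = Add(-4, -1) = -5)
Function('N')(A) = Rational(-1, 6) (Function('N')(A) = Mul(Rational(1, 6), -1) = Rational(-1, 6))
D = -3134 (D = Add(-3, -3131) = -3134)
Function('j')(Z) = 0
Mul(Function('j')(Function('N')(Function('R')(G, 2))), Pow(D, -1)) = Mul(0, Pow(-3134, -1)) = Mul(0, Rational(-1, 3134)) = 0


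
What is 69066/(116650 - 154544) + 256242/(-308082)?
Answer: -2582335480/972871609 ≈ -2.6543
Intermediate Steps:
69066/(116650 - 154544) + 256242/(-308082) = 69066/(-37894) + 256242*(-1/308082) = 69066*(-1/37894) - 42707/51347 = -34533/18947 - 42707/51347 = -2582335480/972871609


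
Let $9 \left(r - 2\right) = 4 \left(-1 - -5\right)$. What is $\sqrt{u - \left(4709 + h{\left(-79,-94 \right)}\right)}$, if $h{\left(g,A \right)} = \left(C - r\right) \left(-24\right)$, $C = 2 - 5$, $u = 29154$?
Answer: $\frac{\sqrt{218541}}{3} \approx 155.83$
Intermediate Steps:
$r = \frac{34}{9}$ ($r = 2 + \frac{4 \left(-1 - -5\right)}{9} = 2 + \frac{4 \left(-1 + 5\right)}{9} = 2 + \frac{4 \cdot 4}{9} = 2 + \frac{1}{9} \cdot 16 = 2 + \frac{16}{9} = \frac{34}{9} \approx 3.7778$)
$C = -3$ ($C = 2 - 5 = -3$)
$h{\left(g,A \right)} = \frac{488}{3}$ ($h{\left(g,A \right)} = \left(-3 - \frac{34}{9}\right) \left(-24\right) = \left(- \frac{61}{9}\right) \left(-24\right) = \frac{488}{3}$)
$\sqrt{u - \left(4709 + h{\left(-79,-94 \right)}\right)} = \sqrt{29154 + \left(\left(3732 - \frac{488}{3}\right) - 8441\right)} = \sqrt{29154 + \left(\frac{10708}{3} - 8441\right)} = \sqrt{29154 - \frac{14615}{3}} = \sqrt{\frac{72847}{3}} = \frac{\sqrt{218541}}{3}$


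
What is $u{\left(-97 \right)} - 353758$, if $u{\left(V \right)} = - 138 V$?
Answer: $-340372$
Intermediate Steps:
$u{\left(-97 \right)} - 353758 = \left(-138\right) \left(-97\right) - 353758 = 13386 - 353758 = -340372$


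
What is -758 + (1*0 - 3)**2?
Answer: -749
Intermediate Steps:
-758 + (1*0 - 3)**2 = -758 + (0 - 3)**2 = -758 + (-3)**2 = -758 + 9 = -749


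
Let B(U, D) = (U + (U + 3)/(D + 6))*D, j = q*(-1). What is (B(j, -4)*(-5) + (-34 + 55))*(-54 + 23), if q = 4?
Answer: 2139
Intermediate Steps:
j = -4 (j = 4*(-1) = -4)
B(U, D) = D*(U + (3 + U)/(6 + D)) (B(U, D) = (U + (3 + U)/(6 + D))*D = D*(U + (3 + U)/(6 + D)))
(B(j, -4)*(-5) + (-34 + 55))*(-54 + 23) = (-4*(3 + 7*(-4) - 4*(-4))/(6 - 4)*(-5) + (-34 + 55))*(-54 + 23) = (-4*(3 - 28 + 16)/2*(-5) + 21)*(-31) = (-4*½*(-9)*(-5) + 21)*(-31) = (18*(-5) + 21)*(-31) = (-90 + 21)*(-31) = -69*(-31) = 2139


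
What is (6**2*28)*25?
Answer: 25200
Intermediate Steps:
(6**2*28)*25 = (36*28)*25 = 1008*25 = 25200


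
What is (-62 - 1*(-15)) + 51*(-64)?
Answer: -3311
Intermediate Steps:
(-62 - 1*(-15)) + 51*(-64) = (-62 + 15) - 3264 = -47 - 3264 = -3311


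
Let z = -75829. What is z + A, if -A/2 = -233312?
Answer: 390795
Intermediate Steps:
A = 466624 (A = -2*(-233312) = 466624)
z + A = -75829 + 466624 = 390795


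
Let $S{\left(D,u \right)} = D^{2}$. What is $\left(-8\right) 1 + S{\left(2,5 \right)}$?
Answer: $-4$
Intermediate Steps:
$\left(-8\right) 1 + S{\left(2,5 \right)} = \left(-8\right) 1 + 2^{2} = -8 + 4 = -4$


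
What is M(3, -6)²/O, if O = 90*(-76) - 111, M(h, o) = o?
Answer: -12/2317 ≈ -0.0051791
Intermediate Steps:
O = -6951 (O = -6840 - 111 = -6951)
M(3, -6)²/O = (-6)²/(-6951) = 36*(-1/6951) = -12/2317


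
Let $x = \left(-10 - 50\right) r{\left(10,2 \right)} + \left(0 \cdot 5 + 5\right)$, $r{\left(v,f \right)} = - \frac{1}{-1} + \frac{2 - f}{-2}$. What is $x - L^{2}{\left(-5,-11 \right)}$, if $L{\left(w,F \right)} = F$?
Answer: $-176$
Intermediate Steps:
$r{\left(v,f \right)} = \frac{f}{2}$ ($r{\left(v,f \right)} = \left(-1\right) \left(-1\right) + \left(2 - f\right) \left(- \frac{1}{2}\right) = 1 + \left(-1 + \frac{f}{2}\right) = \frac{f}{2}$)
$x = -55$ ($x = \left(-10 - 50\right) \frac{1}{2} \cdot 2 + \left(0 \cdot 5 + 5\right) = \left(-10 - 50\right) 1 + \left(0 + 5\right) = \left(-60\right) 1 + 5 = -60 + 5 = -55$)
$x - L^{2}{\left(-5,-11 \right)} = -55 - \left(-11\right)^{2} = -55 - 121 = -176$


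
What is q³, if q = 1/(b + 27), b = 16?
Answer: 1/79507 ≈ 1.2578e-5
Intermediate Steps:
q = 1/43 (q = 1/(16 + 27) = 1/43 ≈ 0.023256)
q³ = (1/43)³ = 1/79507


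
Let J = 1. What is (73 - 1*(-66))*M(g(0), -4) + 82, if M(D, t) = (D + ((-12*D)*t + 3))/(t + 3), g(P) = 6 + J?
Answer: -48012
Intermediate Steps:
g(P) = 7 (g(P) = 6 + 1 = 7)
M(D, t) = (3 + D - 12*D*t)/(3 + t) (M(D, t) = (D + (-12*D*t + 3))/(3 + t) = (D + (3 - 12*D*t))/(3 + t) = (3 + D - 12*D*t)/(3 + t))
(73 - 1*(-66))*M(g(0), -4) + 82 = (73 - 1*(-66))*((3 + 7 - 12*7*(-4))/(3 - 4)) + 82 = (73 + 66)*((3 + 7 + 336)/(-1)) + 82 = 139*(-1*346) + 82 = 139*(-346) + 82 = -48094 + 82 = -48012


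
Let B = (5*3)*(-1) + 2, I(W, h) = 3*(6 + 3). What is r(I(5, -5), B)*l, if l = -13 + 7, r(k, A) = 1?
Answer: -6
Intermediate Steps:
I(W, h) = 27 (I(W, h) = 3*9 = 27)
B = -13 (B = 15*(-1) + 2 = -15 + 2 = -13)
l = -6
r(I(5, -5), B)*l = 1*(-6) = -6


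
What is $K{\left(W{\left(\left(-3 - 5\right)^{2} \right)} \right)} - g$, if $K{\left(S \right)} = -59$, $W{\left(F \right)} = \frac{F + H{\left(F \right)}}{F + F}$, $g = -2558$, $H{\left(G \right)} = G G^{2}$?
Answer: $2499$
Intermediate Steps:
$H{\left(G \right)} = G^{3}$
$W{\left(F \right)} = \frac{F + F^{3}}{2 F}$ ($W{\left(F \right)} = \frac{F + F^{3}}{F + F} = \frac{F + F^{3}}{2 F}$)
$K{\left(W{\left(\left(-3 - 5\right)^{2} \right)} \right)} - g = -59 - -2558 = -59 + 2558 = 2499$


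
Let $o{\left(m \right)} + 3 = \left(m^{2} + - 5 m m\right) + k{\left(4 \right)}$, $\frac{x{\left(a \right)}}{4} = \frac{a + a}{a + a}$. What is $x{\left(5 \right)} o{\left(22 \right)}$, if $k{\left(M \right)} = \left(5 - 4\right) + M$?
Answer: $-7736$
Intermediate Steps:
$k{\left(M \right)} = 1 + M$
$x{\left(a \right)} = 4$ ($x{\left(a \right)} = 4 \frac{a + a}{a + a} = 4 \frac{2 a}{2 a} = 4 \cdot 2 a \frac{1}{2 a} = 4 \cdot 1 = 4$)
$o{\left(m \right)} = 2 - 4 m^{2}$ ($o{\left(m \right)} = -3 + \left(\left(m^{2} + - 5 m m\right) + \left(1 + 4\right)\right) = -3 + \left(\left(m^{2} - 5 m^{2}\right) + 5\right) = -3 - \left(-5 + 4 m^{2}\right) = 2 - 4 m^{2}$)
$x{\left(5 \right)} o{\left(22 \right)} = 4 \left(2 - 4 \cdot 22^{2}\right) = 4 \left(2 - 1936\right) = 4 \left(-1934\right) = -7736$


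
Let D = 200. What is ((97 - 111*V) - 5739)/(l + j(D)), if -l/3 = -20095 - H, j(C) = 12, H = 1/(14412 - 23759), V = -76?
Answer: 13057759/281798028 ≈ 0.046337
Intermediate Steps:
H = -1/9347 (H = 1/(-9347) = -1/9347 ≈ -0.00010699)
l = 563483892/9347 (l = -3*(-20095 - 1*(-1/9347)) = -3*(-20095 + 1/9347) = -3*(-187827964/9347) = 563483892/9347 ≈ 60285.)
((97 - 111*V) - 5739)/(l + j(D)) = ((97 - 111*(-76)) - 5739)/(563483892/9347 + 12) = ((97 + 8436) - 5739)/(563596056/9347) = (8533 - 5739)*(9347/563596056) = 2794*(9347/563596056) = 13057759/281798028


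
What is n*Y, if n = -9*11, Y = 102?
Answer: -10098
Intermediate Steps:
n = -99
n*Y = -99*102 = -10098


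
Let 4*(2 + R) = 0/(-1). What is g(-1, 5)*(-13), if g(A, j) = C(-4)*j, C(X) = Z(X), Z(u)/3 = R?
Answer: 390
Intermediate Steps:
R = -2 (R = -2 + (0/(-1))/4 = -2 + (0*(-1))/4 = -2 + (1/4)*0 = -2 + 0 = -2)
Z(u) = -6 (Z(u) = 3*(-2) = -6)
C(X) = -6
g(A, j) = -6*j
g(-1, 5)*(-13) = -6*5*(-13) = -30*(-13) = 390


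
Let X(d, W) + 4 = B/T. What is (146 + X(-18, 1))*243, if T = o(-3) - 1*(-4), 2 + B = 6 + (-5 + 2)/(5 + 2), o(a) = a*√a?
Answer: 10410606/301 + 18225*I*√3/301 ≈ 34587.0 + 104.87*I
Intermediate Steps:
o(a) = a^(3/2)
B = 25/7 (B = -2 + (6 + (-5 + 2)/(5 + 2)) = -2 + (6 - 3/7) = -2 + 39/7 = 25/7 ≈ 3.5714)
T = 4 - 3*I*√3 (T = (-3)^(3/2) - 1*(-4) = -3*I*√3 + 4 = 4 - 3*I*√3 ≈ 4.0 - 5.1962*I)
X(d, W) = -4 + 25/(7*(4 - 3*I*√3))
(146 + X(-18, 1))*243 = (146 + (-1104/301 + 75*I*√3/301))*243 = (42842/301 + 75*I*√3/301)*243 = 10410606/301 + 18225*I*√3/301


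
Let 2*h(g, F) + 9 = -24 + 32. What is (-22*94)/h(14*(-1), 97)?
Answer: 4136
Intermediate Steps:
h(g, F) = -½ (h(g, F) = -9/2 + (-24 + 32)/2 = -9/2 + (½)*8 = -9/2 + 4 = -½)
(-22*94)/h(14*(-1), 97) = (-22*94)/(-½) = -2068*(-2) = 4136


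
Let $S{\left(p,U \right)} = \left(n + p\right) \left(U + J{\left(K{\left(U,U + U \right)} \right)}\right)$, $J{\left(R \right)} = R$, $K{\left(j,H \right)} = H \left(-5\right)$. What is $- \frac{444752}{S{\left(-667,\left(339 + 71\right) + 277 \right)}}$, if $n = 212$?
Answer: $- \frac{63536}{401895} \approx -0.15809$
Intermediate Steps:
$K{\left(j,H \right)} = - 5 H$
$S{\left(p,U \right)} = - 9 U \left(212 + p\right)$ ($S{\left(p,U \right)} = \left(212 + p\right) \left(U - 5 \left(U + U\right)\right) = \left(212 + p\right) \left(U - 5 \cdot 2 U\right) = \left(212 + p\right) \left(U - 10 U\right) = \left(212 + p\right) \left(- 9 U\right) = - 9 U \left(212 + p\right)$)
$- \frac{444752}{S{\left(-667,\left(339 + 71\right) + 277 \right)}} = - \frac{444752}{9 \left(\left(339 + 71\right) + 277\right) \left(-212 - -667\right)} = - \frac{444752}{9 \left(410 + 277\right) \left(-212 + 667\right)} = - \frac{444752}{9 \cdot 687 \cdot 455} = - \frac{444752}{2813265} = \left(-444752\right) \frac{1}{2813265} = - \frac{63536}{401895}$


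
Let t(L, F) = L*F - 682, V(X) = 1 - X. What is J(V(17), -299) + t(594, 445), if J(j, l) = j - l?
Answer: 263931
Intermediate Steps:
t(L, F) = -682 + F*L (t(L, F) = F*L - 682 = -682 + F*L)
J(V(17), -299) + t(594, 445) = ((1 - 1*17) - 1*(-299)) + (-682 + 445*594) = ((1 - 17) + 299) + (-682 + 264330) = (-16 + 299) + 263648 = 283 + 263648 = 263931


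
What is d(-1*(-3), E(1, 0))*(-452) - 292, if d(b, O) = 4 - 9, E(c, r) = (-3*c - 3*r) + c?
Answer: 1968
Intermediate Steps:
E(c, r) = -3*r - 2*c
d(b, O) = -5
d(-1*(-3), E(1, 0))*(-452) - 292 = -5*(-452) - 292 = 2260 - 292 = 1968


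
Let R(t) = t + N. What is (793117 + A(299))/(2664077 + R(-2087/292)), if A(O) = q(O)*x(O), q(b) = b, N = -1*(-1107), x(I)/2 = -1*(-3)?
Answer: 232114012/778231641 ≈ 0.29826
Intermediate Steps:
x(I) = 6 (x(I) = 2*(-1*(-3)) = 2*3 = 6)
N = 1107
A(O) = 6*O (A(O) = O*6 = 6*O)
R(t) = 1107 + t (R(t) = t + 1107 = 1107 + t)
(793117 + A(299))/(2664077 + R(-2087/292)) = (793117 + 6*299)/(2664077 + (1107 - 2087/292)) = (793117 + 1794)/(2664077 + (1107 - 2087*1/292)) = 794911/(2664077 + (1107 - 2087/292)) = 794911/(2664077 + 321157/292) = 794911/(778231641/292) = 794911*(292/778231641) = 232114012/778231641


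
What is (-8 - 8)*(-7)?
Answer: 112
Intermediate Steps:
(-8 - 8)*(-7) = -16*(-7) = 112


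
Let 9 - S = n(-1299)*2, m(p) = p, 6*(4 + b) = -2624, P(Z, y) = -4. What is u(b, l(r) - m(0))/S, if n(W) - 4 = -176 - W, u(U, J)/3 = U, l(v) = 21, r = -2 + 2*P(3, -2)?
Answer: 1324/2245 ≈ 0.58976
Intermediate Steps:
b = -1324/3 (b = -4 + (⅙)*(-2624) = -4 - 1312/3 = -1324/3 ≈ -441.33)
r = -10 (r = -2 + 2*(-4) = -2 - 8 = -10)
u(U, J) = 3*U
n(W) = -172 - W (n(W) = 4 + (-176 - W) = -172 - W)
S = -2245 (S = 9 - (-172 - 1*(-1299))*2 = 9 - (-172 + 1299)*2 = 9 - 1127*2 = 9 - 1*2254 = 9 - 2254 = -2245)
u(b, l(r) - m(0))/S = (3*(-1324/3))/(-2245) = -1324*(-1/2245) = 1324/2245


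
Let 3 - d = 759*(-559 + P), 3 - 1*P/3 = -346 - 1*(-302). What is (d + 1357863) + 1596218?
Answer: 3271346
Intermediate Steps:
P = 141 (P = 9 - 3*(-346 - 1*(-302)) = 9 - 3*(-346 + 302) = 9 - 3*(-44) = 9 + 132 = 141)
d = 317265 (d = 3 - 759*(-559 + 141) = 3 - 759*(-418) = 3 - 1*(-317262) = 3 + 317262 = 317265)
(d + 1357863) + 1596218 = (317265 + 1357863) + 1596218 = 1675128 + 1596218 = 3271346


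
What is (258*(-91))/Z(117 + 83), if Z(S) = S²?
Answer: -11739/20000 ≈ -0.58695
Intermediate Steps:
(258*(-91))/Z(117 + 83) = (258*(-91))/((117 + 83)²) = -23478/(200²) = -23478/40000 = -23478*1/40000 = -11739/20000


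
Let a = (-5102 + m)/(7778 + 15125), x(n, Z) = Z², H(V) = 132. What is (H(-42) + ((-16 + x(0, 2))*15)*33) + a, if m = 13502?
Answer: -133012224/22903 ≈ -5807.6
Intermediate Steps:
a = 8400/22903 (a = (-5102 + 13502)/(7778 + 15125) = 8400/22903 ≈ 0.36676)
(H(-42) + ((-16 + x(0, 2))*15)*33) + a = (132 + ((-16 + 2²)*15)*33) + 8400/22903 = (132 + ((-16 + 4)*15)*33) + 8400/22903 = (132 - 12*15*33) + 8400/22903 = (132 - 180*33) + 8400/22903 = (132 - 5940) + 8400/22903 = -5808 + 8400/22903 = -133012224/22903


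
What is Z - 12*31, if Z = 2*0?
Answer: -372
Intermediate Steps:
Z = 0
Z - 12*31 = 0 - 12*31 = 0 - 372 = -372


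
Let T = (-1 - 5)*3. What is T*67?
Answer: -1206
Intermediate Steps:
T = -18 (T = -6*3 = -18)
T*67 = -18*67 = -1206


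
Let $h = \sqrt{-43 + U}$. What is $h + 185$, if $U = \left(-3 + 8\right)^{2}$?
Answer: $185 + 3 i \sqrt{2} \approx 185.0 + 4.2426 i$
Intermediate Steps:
$U = 25$ ($U = 5^{2} = 25$)
$h = 3 i \sqrt{2}$ ($h = \sqrt{-43 + 25} = \sqrt{-18} = 3 i \sqrt{2} \approx 4.2426 i$)
$h + 185 = 3 i \sqrt{2} + 185 = 185 + 3 i \sqrt{2}$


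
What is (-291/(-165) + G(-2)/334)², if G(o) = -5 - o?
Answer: 1038966289/337456900 ≈ 3.0788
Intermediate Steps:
(-291/(-165) + G(-2)/334)² = (-291/(-165) + (-5 - 1*(-2))/334)² = (-291*(-1/165) + (-5 + 2)*(1/334))² = (97/55 - 3*1/334)² = (97/55 - 3/334)² = (32233/18370)² = 1038966289/337456900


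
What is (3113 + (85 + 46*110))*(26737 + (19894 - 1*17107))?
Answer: 243809192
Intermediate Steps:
(3113 + (85 + 46*110))*(26737 + (19894 - 1*17107)) = (3113 + (85 + 5060))*(26737 + (19894 - 17107)) = (3113 + 5145)*(26737 + 2787) = 8258*29524 = 243809192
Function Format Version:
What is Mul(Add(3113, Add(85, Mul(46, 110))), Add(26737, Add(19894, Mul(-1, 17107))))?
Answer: 243809192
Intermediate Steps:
Mul(Add(3113, Add(85, Mul(46, 110))), Add(26737, Add(19894, Mul(-1, 17107)))) = Mul(Add(3113, Add(85, 5060)), Add(26737, Add(19894, -17107))) = Mul(Add(3113, 5145), Add(26737, 2787)) = Mul(8258, 29524) = 243809192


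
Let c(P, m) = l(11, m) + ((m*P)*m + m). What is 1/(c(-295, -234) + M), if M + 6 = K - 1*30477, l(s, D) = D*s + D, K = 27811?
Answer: -1/16158734 ≈ -6.1886e-8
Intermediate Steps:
l(s, D) = D + D*s
c(P, m) = 13*m + P*m**2 (c(P, m) = m*(1 + 11) + ((m*P)*m + m) = m*12 + ((P*m)*m + m) = 12*m + (P*m**2 + m) = 12*m + (m + P*m**2) = 13*m + P*m**2)
M = -2672 (M = -6 + (27811 - 1*30477) = -6 + (27811 - 30477) = -6 - 2666 = -2672)
1/(c(-295, -234) + M) = 1/(-234*(13 - 295*(-234)) - 2672) = 1/(-234*(13 + 69030) - 2672) = 1/(-234*69043 - 2672) = 1/(-16156062 - 2672) = 1/(-16158734) = -1/16158734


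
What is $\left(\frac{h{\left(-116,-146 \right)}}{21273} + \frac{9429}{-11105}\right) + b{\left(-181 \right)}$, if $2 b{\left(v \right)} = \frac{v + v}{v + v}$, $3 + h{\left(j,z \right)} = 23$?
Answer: $- \frac{164485369}{472473330} \approx -0.34814$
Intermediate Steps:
$h{\left(j,z \right)} = 20$ ($h{\left(j,z \right)} = -3 + 23 = 20$)
$b{\left(v \right)} = \frac{1}{2}$ ($b{\left(v \right)} = \frac{\left(v + v\right) \frac{1}{v + v}}{2} = \frac{2 v \frac{1}{2 v}}{2} = \frac{1}{2} \cdot 1 = \frac{1}{2}$)
$\left(\frac{h{\left(-116,-146 \right)}}{21273} + \frac{9429}{-11105}\right) + b{\left(-181 \right)} = \left(\frac{20}{21273} + \frac{9429}{-11105}\right) + \frac{1}{2} = \left(20 \cdot \frac{1}{21273} + 9429 \left(- \frac{1}{11105}\right)\right) + \frac{1}{2} = \left(\frac{20}{21273} - \frac{9429}{11105}\right) + \frac{1}{2} = - \frac{200361017}{236236665} + \frac{1}{2} = - \frac{164485369}{472473330}$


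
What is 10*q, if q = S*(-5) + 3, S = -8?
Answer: 430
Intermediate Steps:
q = 43 (q = -8*(-5) + 3 = 40 + 3 = 43)
10*q = 10*43 = 430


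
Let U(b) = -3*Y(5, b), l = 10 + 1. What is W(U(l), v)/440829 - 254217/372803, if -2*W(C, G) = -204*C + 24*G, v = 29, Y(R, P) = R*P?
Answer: -39490078609/54780791229 ≈ -0.72087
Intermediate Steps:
l = 11
Y(R, P) = P*R
U(b) = -15*b (U(b) = -3*b*5 = -15*b)
W(C, G) = -12*G + 102*C (W(C, G) = -(-204*C + 24*G)/2 = -12*G + 102*C)
W(U(l), v)/440829 - 254217/372803 = (-12*29 + 102*(-15*11))/440829 - 254217/372803 = (-348 + 102*(-165))*(1/440829) - 254217*1/372803 = (-348 - 16830)*(1/440829) - 254217/372803 = -17178*1/440829 - 254217/372803 = -5726/146943 - 254217/372803 = -39490078609/54780791229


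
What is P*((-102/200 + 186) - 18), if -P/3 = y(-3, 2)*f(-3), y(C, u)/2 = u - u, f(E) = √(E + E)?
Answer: 0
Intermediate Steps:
f(E) = √2*√E (f(E) = √(2*E) = √2*√E)
y(C, u) = 0 (y(C, u) = 2*(u - u) = 2*0 = 0)
P = 0 (P = -0*√2*√(-3) = -0*√2*(I*√3) = -0*I*√6 = -3*0 = 0)
P*((-102/200 + 186) - 18) = 0*((-102/200 + 186) - 18) = 0*((-102*1/200 + 186) - 18) = 0*((-51/100 + 186) - 18) = 0*(18549/100 - 18) = 0*(16749/100) = 0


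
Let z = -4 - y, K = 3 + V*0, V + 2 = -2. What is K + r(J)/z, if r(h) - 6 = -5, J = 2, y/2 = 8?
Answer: 59/20 ≈ 2.9500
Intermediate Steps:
V = -4 (V = -2 - 2 = -4)
y = 16 (y = 2*8 = 16)
r(h) = 1 (r(h) = 6 - 5 = 1)
K = 3 (K = 3 - 4*0 = 3 + 0 = 3)
z = -20 (z = -4 - 1*16 = -4 - 16 = -20)
K + r(J)/z = 3 + 1/(-20) = 3 + 1*(-1/20) = 3 - 1/20 = 59/20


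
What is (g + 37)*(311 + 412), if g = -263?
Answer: -163398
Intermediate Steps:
(g + 37)*(311 + 412) = (-263 + 37)*(311 + 412) = -226*723 = -163398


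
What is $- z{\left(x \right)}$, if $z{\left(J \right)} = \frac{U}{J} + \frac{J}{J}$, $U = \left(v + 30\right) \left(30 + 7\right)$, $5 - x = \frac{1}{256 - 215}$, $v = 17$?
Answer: $- \frac{71503}{204} \approx -350.5$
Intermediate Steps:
$x = \frac{204}{41}$ ($x = 5 - \frac{1}{256 - 215} = 5 - \frac{1}{41} = \frac{204}{41} \approx 4.9756$)
$U = 1739$ ($U = \left(17 + 30\right) \left(30 + 7\right) = 47 \cdot 37 = 1739$)
$z{\left(J \right)} = 1 + \frac{1739}{J}$ ($z{\left(J \right)} = \frac{1739}{J} + \frac{J}{J} = \frac{1739}{J} + 1 = 1 + \frac{1739}{J}$)
$- z{\left(x \right)} = - \frac{1739 + \frac{204}{41}}{\frac{204}{41}} = - \frac{41 \cdot 71503}{204 \cdot 41} = \left(-1\right) \frac{71503}{204} = - \frac{71503}{204}$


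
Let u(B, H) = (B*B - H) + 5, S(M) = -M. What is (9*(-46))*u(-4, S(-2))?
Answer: -7866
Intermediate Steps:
u(B, H) = 5 + B**2 - H (u(B, H) = (B**2 - H) + 5 = 5 + B**2 - H)
(9*(-46))*u(-4, S(-2)) = (9*(-46))*(5 + (-4)**2 - (-1)*(-2)) = -414*(5 + 16 - 1*2) = -414*(5 + 16 - 2) = -414*19 = -7866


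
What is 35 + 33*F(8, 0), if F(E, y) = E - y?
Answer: 299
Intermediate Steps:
35 + 33*F(8, 0) = 35 + 33*(8 - 1*0) = 35 + 33*(8 + 0) = 35 + 33*8 = 35 + 264 = 299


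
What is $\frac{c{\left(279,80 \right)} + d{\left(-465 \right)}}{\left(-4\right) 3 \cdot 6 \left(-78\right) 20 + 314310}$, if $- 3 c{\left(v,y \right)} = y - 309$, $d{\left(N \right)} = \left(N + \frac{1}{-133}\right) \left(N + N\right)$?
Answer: $\frac{172580797}{170225370} \approx 1.0138$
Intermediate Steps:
$d{\left(N \right)} = 2 N \left(- \frac{1}{133} + N\right)$ ($d{\left(N \right)} = \left(N - \frac{1}{133}\right) 2 N = \left(- \frac{1}{133} + N\right) 2 N = 2 N \left(- \frac{1}{133} + N\right)$)
$c{\left(v,y \right)} = 103 - \frac{y}{3}$ ($c{\left(v,y \right)} = - \frac{y - 309}{3} = - \frac{-309 + y}{3} = 103 - \frac{y}{3}$)
$\frac{c{\left(279,80 \right)} + d{\left(-465 \right)}}{\left(-4\right) 3 \cdot 6 \left(-78\right) 20 + 314310} = \frac{\left(103 - \frac{80}{3}\right) + \frac{2}{133} \left(-465\right) \left(-1 + 133 \left(-465\right)\right)}{\left(-4\right) 3 \cdot 6 \left(-78\right) 20 + 314310} = \frac{\left(103 - \frac{80}{3}\right) + \frac{2}{133} \left(-465\right) \left(-1 - 61845\right)}{\left(-12\right) 6 \left(-78\right) 20 + 314310} = \frac{\frac{229}{3} + \frac{2}{133} \left(-465\right) \left(-61846\right)}{\left(-72\right) \left(-78\right) 20 + 314310} = \frac{\frac{229}{3} + \frac{57516780}{133}}{5616 \cdot 20 + 314310} = \frac{172580797}{399 \left(112320 + 314310\right)} = \frac{172580797}{399 \cdot 426630} = \frac{172580797}{399} \cdot \frac{1}{426630} = \frac{172580797}{170225370}$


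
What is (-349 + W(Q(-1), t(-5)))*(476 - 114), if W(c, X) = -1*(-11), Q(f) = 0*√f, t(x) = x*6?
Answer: -122356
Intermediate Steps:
t(x) = 6*x
Q(f) = 0
W(c, X) = 11
(-349 + W(Q(-1), t(-5)))*(476 - 114) = (-349 + 11)*(476 - 114) = -338*362 = -122356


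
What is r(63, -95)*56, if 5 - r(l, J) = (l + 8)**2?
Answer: -282016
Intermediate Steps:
r(l, J) = 5 - (8 + l)**2 (r(l, J) = 5 - (l + 8)**2 = 5 - (8 + l)**2)
r(63, -95)*56 = (5 - (8 + 63)**2)*56 = (5 - 1*71**2)*56 = (5 - 1*5041)*56 = (5 - 5041)*56 = -5036*56 = -282016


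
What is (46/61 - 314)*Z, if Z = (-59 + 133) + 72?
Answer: -2789768/61 ≈ -45734.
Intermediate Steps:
Z = 146 (Z = 74 + 72 = 146)
(46/61 - 314)*Z = (46/61 - 314)*146 = -19108/61*146 = -2789768/61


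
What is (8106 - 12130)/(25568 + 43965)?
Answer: -4024/69533 ≈ -0.057872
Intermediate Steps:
(8106 - 12130)/(25568 + 43965) = -4024/69533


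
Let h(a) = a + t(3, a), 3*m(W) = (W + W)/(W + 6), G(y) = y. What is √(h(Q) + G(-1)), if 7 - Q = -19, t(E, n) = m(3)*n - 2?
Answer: √259/3 ≈ 5.3645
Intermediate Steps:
m(W) = 2*W/(3*(6 + W)) (m(W) = ((W + W)/(W + 6))/3 = ((2*W)/(6 + W))/3 = (2*W/(6 + W))/3 = 2*W/(3*(6 + W)))
t(E, n) = -2 + 2*n/9 (t(E, n) = ((⅔)*3/(6 + 3))*n - 2 = ((⅔)*3/9)*n - 2 = ((⅔)*3*(⅑))*n - 2 = 2*n/9 - 2 = -2 + 2*n/9)
Q = 26 (Q = 7 - 1*(-19) = 7 + 19 = 26)
h(a) = -2 + 11*a/9 (h(a) = a + (-2 + 2*a/9) = -2 + 11*a/9)
√(h(Q) + G(-1)) = √((-2 + (11/9)*26) - 1) = √((-2 + 286/9) - 1) = √(268/9 - 1) = √(259/9) = √259/3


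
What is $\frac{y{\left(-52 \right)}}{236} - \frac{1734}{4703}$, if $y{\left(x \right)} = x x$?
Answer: $\frac{3076922}{277477} \approx 11.089$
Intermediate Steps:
$y{\left(x \right)} = x^{2}$
$\frac{y{\left(-52 \right)}}{236} - \frac{1734}{4703} = \frac{\left(-52\right)^{2}}{236} - \frac{1734}{4703} = 2704 \cdot \frac{1}{236} - \frac{1734}{4703} = \frac{676}{59} - \frac{1734}{4703} = \frac{3076922}{277477}$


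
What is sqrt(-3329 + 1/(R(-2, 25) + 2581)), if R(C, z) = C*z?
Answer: I*sqrt(21325441638)/2531 ≈ 57.698*I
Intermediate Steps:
sqrt(-3329 + 1/(R(-2, 25) + 2581)) = sqrt(-3329 + 1/(-2*25 + 2581)) = sqrt(-3329 + 1/(-50 + 2581)) = sqrt(-3329 + 1/2531) = sqrt(-8425698/2531) = I*sqrt(21325441638)/2531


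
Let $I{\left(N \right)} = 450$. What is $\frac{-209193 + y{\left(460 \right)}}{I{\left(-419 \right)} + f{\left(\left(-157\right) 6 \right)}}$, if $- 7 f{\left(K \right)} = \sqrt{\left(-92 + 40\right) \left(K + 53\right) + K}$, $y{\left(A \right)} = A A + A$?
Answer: $\frac{31608675}{4938607} + \frac{20069 \sqrt{45286}}{9877214} \approx 6.8327$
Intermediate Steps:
$y{\left(A \right)} = A + A^{2}$ ($y{\left(A \right)} = A^{2} + A = A + A^{2}$)
$f{\left(K \right)} = - \frac{\sqrt{-2756 - 51 K}}{7}$ ($f{\left(K \right)} = - \frac{\sqrt{\left(-92 + 40\right) \left(K + 53\right) + K}}{7} = - \frac{\sqrt{- 52 \left(53 + K\right) + K}}{7} = - \frac{\sqrt{\left(-2756 - 52 K\right) + K}}{7} = - \frac{\sqrt{-2756 - 51 K}}{7}$)
$\frac{-209193 + y{\left(460 \right)}}{I{\left(-419 \right)} + f{\left(\left(-157\right) 6 \right)}} = \frac{-209193 + 460 \left(1 + 460\right)}{450 - \frac{\sqrt{-2756 - 51 \left(\left(-157\right) 6\right)}}{7}} = \frac{-209193 + 460 \cdot 461}{450 - \frac{\sqrt{-2756 - -48042}}{7}} = \frac{-209193 + 212060}{450 - \frac{\sqrt{-2756 + 48042}}{7}} = \frac{2867}{450 - \frac{\sqrt{45286}}{7}}$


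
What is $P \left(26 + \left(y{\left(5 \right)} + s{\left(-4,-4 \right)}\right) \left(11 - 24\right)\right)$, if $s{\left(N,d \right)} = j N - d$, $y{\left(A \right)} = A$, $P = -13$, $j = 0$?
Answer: $1183$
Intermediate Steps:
$s{\left(N,d \right)} = - d$ ($s{\left(N,d \right)} = 0 N - d = 0 - d = - d$)
$P \left(26 + \left(y{\left(5 \right)} + s{\left(-4,-4 \right)}\right) \left(11 - 24\right)\right) = - 13 \left(26 + \left(5 - -4\right) \left(11 - 24\right)\right) = - 13 \left(26 + \left(5 + 4\right) \left(-13\right)\right) = - 13 \left(26 + 9 \left(-13\right)\right) = - 13 \left(26 - 117\right) = \left(-13\right) \left(-91\right) = 1183$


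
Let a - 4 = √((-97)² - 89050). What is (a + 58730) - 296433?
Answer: -237699 + 3*I*√8849 ≈ -2.377e+5 + 282.21*I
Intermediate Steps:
a = 4 + 3*I*√8849 (a = 4 + √((-97)² - 89050) = 4 + √(9409 - 89050) = 4 + √(-79641) = 4 + 3*I*√8849 ≈ 4.0 + 282.21*I)
(a + 58730) - 296433 = ((4 + 3*I*√8849) + 58730) - 296433 = (58734 + 3*I*√8849) - 296433 = -237699 + 3*I*√8849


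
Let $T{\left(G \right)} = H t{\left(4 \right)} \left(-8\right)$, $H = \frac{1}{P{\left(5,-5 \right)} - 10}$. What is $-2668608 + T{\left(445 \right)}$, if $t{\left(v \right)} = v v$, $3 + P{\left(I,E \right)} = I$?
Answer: $-2668592$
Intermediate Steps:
$P{\left(I,E \right)} = -3 + I$
$t{\left(v \right)} = v^{2}$
$H = - \frac{1}{8}$ ($H = \frac{1}{\left(-3 + 5\right) - 10} = \frac{1}{2 - 10} = \frac{1}{-8} = - \frac{1}{8} \approx -0.125$)
$T{\left(G \right)} = 16$ ($T{\left(G \right)} = - \frac{4^{2}}{8} \left(-8\right) = \left(- \frac{1}{8}\right) 16 \left(-8\right) = \left(-2\right) \left(-8\right) = 16$)
$-2668608 + T{\left(445 \right)} = -2668608 + 16 = -2668592$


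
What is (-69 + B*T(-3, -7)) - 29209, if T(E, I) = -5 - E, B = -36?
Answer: -29206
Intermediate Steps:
(-69 + B*T(-3, -7)) - 29209 = (-69 - 36*(-5 - 1*(-3))) - 29209 = (-69 - 36*(-5 + 3)) - 29209 = (-69 - 36*(-2)) - 29209 = (-69 + 72) - 29209 = 3 - 29209 = -29206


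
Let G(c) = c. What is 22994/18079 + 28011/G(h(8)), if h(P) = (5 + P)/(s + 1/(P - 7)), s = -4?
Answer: -1518933685/235027 ≈ -6462.8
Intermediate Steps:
h(P) = (5 + P)/(-4 + 1/(-7 + P)) (h(P) = (5 + P)/(-4 + 1/(P - 7)) = (5 + P)/(-4 + 1/(-7 + P)))
22994/18079 + 28011/G(h(8)) = 22994/18079 + 28011/(((-35 + 8**2 - 2*8)/(29 - 4*8))) = 22994*(1/18079) + 28011/(((-35 + 64 - 16)/(29 - 32))) = 22994/18079 + 28011/((13/(-3))) = 22994/18079 + 28011/((-1/3*13)) = 22994/18079 + 28011/(-13/3) = 22994/18079 + 28011*(-3/13) = 22994/18079 - 84033/13 = -1518933685/235027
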